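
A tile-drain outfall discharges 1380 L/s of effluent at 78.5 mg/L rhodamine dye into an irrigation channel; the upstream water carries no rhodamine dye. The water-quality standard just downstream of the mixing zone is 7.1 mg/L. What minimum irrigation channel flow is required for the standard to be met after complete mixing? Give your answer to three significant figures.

Set C_mix = 7.1: (Q·0 + 1380·78.50) / (Q + 1380) = 7.1
→ Q = 1380·(78.50 − 7.1)/(7.1 − 0) = 13880 L/s.

13900 L/s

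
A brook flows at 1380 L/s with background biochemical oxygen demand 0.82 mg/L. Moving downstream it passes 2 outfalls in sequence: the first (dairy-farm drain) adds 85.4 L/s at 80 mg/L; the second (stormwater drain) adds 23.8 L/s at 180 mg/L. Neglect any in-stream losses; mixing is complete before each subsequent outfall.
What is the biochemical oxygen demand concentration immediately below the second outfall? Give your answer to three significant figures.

Outfall 1: combined Q = 1465 L/s; C = (1380·0.8200 + 85.40·80.00)/1465 = 5.434 mg/L.
Outfall 2: combined Q = 1489 L/s; C = (1465·5.434 + 23.80·180.0)/1489 = 8.224 mg/L.

8.22 mg/L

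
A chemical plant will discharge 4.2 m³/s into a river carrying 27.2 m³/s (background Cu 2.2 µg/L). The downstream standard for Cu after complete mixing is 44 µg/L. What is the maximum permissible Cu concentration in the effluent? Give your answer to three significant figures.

At the limit, (Qr·Cr + Qe·Cₑ)/(Qr + Qe) = 44:
Cₑ = (31.40·44 − 27.20·2.200) / 4.200 = 314.7 µg/L.

315 µg/L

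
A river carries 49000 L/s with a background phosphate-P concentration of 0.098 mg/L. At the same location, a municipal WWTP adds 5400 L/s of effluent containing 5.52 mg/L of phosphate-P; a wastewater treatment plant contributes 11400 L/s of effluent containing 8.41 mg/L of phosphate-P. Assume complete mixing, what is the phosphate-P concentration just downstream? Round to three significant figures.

1.98 mg/L

After mixing, C = (49000·0.09800 + 5400·5.520 + 11400·8.410) / 65800 = 130500/65800 = 1.983 mg/L.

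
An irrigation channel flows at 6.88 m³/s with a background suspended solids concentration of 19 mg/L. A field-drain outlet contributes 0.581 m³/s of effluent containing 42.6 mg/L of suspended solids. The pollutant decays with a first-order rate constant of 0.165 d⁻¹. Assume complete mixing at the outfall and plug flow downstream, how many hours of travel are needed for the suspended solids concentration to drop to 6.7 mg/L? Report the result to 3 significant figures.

Flow-weighted average: C = (6.880·19.00 + 0.5810·42.60) / 7.461 = 155.5/7.461 = 20.84 mg/L.
20.84·exp(−k·t) = 6.7 → t = ln(20.84/6.7)/k = 594100 s = 165.0 h.

165 h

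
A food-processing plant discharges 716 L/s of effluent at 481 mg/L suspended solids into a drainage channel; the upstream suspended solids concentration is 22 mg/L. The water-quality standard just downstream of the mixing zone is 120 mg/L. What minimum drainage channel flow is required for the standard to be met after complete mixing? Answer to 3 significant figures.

2640 L/s

Set C_mix = 120: (Q·22.00 + 716.0·481.0) / (Q + 716.0) = 120
→ Q = 716.0·(481.0 − 120)/(120 − 22.00) = 2638 L/s.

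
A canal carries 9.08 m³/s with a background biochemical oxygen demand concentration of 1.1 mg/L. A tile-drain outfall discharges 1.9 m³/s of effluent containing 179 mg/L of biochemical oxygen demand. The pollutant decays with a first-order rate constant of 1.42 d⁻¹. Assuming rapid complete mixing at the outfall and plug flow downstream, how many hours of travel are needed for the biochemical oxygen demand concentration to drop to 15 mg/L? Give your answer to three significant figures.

12.7 h

Conservation of mass: C = (9.080·1.100 + 1.900·179.0) / 10.98 = 350.1/10.98 = 31.88 mg/L.
31.88·exp(−k·t) = 15 → t = ln(31.88/15)/k = 45880 s = 12.74 h.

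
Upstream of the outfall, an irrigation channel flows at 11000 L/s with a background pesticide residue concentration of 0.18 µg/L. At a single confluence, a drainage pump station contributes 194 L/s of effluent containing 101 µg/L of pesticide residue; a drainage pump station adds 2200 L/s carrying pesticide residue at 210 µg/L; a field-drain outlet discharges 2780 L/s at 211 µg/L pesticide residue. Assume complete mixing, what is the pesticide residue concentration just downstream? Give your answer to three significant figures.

66.2 µg/L

Mass balance: C = (11000·0.1800 + 194.0·101.0 + 2200·210.0 + 2780·211.0) / 16170 = 1070000/16170 = 66.17 µg/L.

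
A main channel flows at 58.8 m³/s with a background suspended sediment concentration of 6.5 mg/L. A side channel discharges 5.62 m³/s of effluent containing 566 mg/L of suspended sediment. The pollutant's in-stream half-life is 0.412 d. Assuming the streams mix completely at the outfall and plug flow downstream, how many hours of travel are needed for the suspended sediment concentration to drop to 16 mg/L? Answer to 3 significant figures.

Mixed concentration C = ΣQC/ΣQ = (58.80·6.500 + 5.620·566.0) / 64.42 = 3563/64.42 = 55.31 mg/L.
Half-life 0.412 d → k = ln 2 / 0.412 = 1.682 d⁻¹.
55.31·exp(−k·t) = 16 → t = ln(55.31/16)/k = 63700 s = 17.69 h.

17.7 h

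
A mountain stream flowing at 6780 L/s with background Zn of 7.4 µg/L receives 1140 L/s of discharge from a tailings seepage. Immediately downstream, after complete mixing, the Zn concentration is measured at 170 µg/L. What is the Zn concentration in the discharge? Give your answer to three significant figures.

Mass balance: 6780·7.400 + 1140·Cₑ = 7920·170.0
→ Cₑ = (7920·170.0 − 6780·7.400) / 1140 = 1137 µg/L.

1140 µg/L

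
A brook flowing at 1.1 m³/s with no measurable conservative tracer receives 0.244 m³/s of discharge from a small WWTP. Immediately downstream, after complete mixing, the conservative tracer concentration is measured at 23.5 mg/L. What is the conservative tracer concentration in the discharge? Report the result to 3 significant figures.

129 mg/L

Mass balance: 1.100·0 + 0.2440·Cₑ = 1.344·23.50
→ Cₑ = (1.344·23.50 − 1.100·0) / 0.2440 = 129.4 mg/L.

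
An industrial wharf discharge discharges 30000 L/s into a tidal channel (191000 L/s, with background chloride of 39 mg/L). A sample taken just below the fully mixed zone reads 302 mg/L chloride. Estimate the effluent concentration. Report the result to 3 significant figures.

Mass balance: 191000·39.00 + 30000·Cₑ = 221000·302.0
→ Cₑ = (221000·302.0 − 191000·39.00) / 30000 = 1976 mg/L.

1980 mg/L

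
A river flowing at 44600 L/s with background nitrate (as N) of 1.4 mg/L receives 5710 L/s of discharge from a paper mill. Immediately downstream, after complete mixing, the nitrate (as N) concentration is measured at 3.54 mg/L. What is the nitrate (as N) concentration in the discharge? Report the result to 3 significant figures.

Mass balance: 44600·1.400 + 5710·Cₑ = 50310·3.540
→ Cₑ = (50310·3.540 − 44600·1.400) / 5710 = 20.26 mg/L.

20.3 mg/L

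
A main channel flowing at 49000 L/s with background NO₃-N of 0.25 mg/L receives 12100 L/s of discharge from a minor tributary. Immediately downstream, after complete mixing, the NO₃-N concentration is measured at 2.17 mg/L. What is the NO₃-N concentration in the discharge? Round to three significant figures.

9.95 mg/L

Mass balance: 49000·0.2500 + 12100·Cₑ = 61100·2.170
→ Cₑ = (61100·2.170 − 49000·0.2500) / 12100 = 9.945 mg/L.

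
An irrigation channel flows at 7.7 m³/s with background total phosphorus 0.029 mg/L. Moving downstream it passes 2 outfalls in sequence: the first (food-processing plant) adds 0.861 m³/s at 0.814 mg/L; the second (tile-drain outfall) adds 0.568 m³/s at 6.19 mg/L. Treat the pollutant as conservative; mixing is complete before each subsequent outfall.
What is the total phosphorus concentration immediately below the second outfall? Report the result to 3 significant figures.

Below outfall 1: Q → 8.561 m³/s, C = (7.700·0.02900 + 0.8610·0.8140)/8.561 = 0.1079 mg/L.
Below outfall 2: Q → 9.129 m³/s, C = (8.561·0.1079 + 0.5680·6.190)/9.129 = 0.4864 mg/L.

0.486 mg/L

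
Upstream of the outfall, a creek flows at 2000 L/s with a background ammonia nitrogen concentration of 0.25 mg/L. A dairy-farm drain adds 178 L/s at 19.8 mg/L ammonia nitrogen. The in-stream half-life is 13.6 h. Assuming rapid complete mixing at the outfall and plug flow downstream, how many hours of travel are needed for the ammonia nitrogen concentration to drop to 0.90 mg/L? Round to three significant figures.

14.1 h

Mixed concentration C = ΣQC/ΣQ = (2000·0.2500 + 178.0·19.80) / 2178 = 4024/2178 = 1.848 mg/L.
Half-life 13.6 h → k = ln 2 / 13.6 = 0.05097 h⁻¹ = 1.223 d⁻¹.
1.848·exp(−k·t) = 0.90 → t = ln(1.848/0.90)/k = 50810 s = 14.11 h.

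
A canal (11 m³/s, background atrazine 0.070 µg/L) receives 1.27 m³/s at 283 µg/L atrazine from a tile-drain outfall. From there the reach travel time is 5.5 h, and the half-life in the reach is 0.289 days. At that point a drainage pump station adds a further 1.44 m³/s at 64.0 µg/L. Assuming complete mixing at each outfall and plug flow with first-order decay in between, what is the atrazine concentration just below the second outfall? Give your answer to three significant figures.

21.9 µg/L

Mass balance: C = (11.00·0.07000 + 1.270·283.0) / 12.27 = 360.2/12.27 = 29.35 µg/L; combined flow 12.27 m³/s.
Half-life 0.289 d → k = ln 2 / 0.289 = 2.398 d⁻¹.
Decay over the reach: 29.35·exp(−kt) = 29.35·0.5772 = 16.94 µg/L.
At the second outfall, C = (12.27·16.94 + 1.440·64.00) / (12.27 + 1.440) = 21.88 µg/L.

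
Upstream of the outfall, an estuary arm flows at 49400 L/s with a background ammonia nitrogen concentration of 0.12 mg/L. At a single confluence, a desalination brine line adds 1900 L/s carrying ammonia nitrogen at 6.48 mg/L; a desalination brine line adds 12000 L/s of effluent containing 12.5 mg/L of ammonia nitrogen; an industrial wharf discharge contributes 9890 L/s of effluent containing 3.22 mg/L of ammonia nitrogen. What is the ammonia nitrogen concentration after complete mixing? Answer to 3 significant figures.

Mass balance: C = (49400·0.1200 + 1900·6.480 + 12000·12.50 + 9890·3.220) / 73190 = 200100/73190 = 2.734 mg/L.

2.73 mg/L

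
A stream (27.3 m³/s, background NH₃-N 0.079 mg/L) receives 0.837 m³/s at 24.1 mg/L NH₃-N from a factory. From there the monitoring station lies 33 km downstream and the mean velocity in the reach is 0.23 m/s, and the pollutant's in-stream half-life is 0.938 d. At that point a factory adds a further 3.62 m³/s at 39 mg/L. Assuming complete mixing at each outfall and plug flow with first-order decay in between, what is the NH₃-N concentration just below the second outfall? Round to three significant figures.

4.65 mg/L

After mixing, C = (27.30·0.07900 + 0.8370·24.10) / 28.14 = 22.33/28.14 = 0.7936 mg/L; combined flow 28.14 m³/s.
Travel time t = 33·1000 / 0.23 = 143500 s = 39.86 h.
Half-life 0.938 d → k = ln 2 / 0.938 = 0.7390 d⁻¹.
Applying C = C₀e^(−kt): 0.7936 × 0.2931 = 0.2326 mg/L.
Second outfall: C = (28.14·0.2326 + 3.620·39.00)/31.76 = 4.652 mg/L.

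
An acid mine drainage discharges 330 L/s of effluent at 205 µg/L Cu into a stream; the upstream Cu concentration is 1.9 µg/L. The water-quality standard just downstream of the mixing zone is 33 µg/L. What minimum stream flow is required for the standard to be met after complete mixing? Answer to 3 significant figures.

1830 L/s

Set C_mix = 33: (Q·1.900 + 330.0·205.0) / (Q + 330.0) = 33
→ Q = 330.0·(205.0 − 33)/(33 − 1.900) = 1825 L/s.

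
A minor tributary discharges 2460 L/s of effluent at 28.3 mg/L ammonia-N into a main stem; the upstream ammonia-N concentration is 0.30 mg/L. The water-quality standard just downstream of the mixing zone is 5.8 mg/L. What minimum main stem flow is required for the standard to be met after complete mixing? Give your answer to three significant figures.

10100 L/s

Set C_mix = 5.8: (Q·0.3000 + 2460·28.30) / (Q + 2460) = 5.8
→ Q = 2460·(28.30 − 5.8)/(5.8 − 0.3000) = 10060 L/s.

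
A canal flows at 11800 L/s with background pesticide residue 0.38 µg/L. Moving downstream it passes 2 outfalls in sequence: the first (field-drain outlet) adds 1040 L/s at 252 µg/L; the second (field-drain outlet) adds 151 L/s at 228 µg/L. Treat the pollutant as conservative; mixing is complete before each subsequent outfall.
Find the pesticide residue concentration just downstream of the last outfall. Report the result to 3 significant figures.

23.2 µg/L

Below outfall 1: Q → 12840 L/s, C = (11800·0.3800 + 1040·252.0)/12840 = 20.76 µg/L.
Below outfall 2: Q → 12990 L/s, C = (12840·20.76 + 151.0·228.0)/12990 = 23.17 µg/L.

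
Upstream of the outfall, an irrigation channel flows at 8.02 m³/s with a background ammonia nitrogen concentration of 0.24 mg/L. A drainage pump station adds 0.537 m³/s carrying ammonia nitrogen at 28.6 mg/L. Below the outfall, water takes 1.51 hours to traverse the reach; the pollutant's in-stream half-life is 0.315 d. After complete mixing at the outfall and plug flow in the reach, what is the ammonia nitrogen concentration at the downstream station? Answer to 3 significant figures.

1.76 mg/L

Mass balance: C = (8.020·0.2400 + 0.5370·28.60) / 8.557 = 17.28/8.557 = 2.020 mg/L.
Half-life 0.315 d → k = ln 2 / 0.315 = 2.200 d⁻¹.
First-order decay: C = 2.020·exp(−k·t) = 2.020·0.8707 = 1.759 mg/L.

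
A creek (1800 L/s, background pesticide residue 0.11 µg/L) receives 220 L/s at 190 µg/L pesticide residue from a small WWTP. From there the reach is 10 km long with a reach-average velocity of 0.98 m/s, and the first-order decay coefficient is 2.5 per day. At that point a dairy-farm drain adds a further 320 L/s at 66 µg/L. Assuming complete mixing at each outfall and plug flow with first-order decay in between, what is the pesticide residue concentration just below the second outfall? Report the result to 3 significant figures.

22.4 µg/L

Mass balance: C = (1800·0.1100 + 220.0·190.0) / 2020 = 42000/2020 = 20.79 µg/L; combined flow 2020 L/s.
Travel time t = 10·1000 / 0.98 = 10200 s = 2.834 h.
After decay, C = 20.79 × e^(−kt) = 20.79 × 0.7443 = 15.48 µg/L.
At the second outfall, C = (2020·15.48 + 320.0·66.00) / (2020 + 320.0) = 22.38 µg/L.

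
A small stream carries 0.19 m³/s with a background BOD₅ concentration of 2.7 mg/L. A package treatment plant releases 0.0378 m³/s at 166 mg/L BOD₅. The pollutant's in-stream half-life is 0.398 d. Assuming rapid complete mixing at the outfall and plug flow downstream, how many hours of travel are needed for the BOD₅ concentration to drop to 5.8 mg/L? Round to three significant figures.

Mass balance: C = (0.1900·2.700 + 0.03780·166.0) / 0.2278 = 6.788/0.2278 = 29.80 mg/L.
Half-life 0.398 d → k = ln 2 / 0.398 = 1.742 d⁻¹.
29.80·exp(−k·t) = 5.8 → t = ln(29.80/5.8)/k = 81190 s = 22.55 h.

22.6 h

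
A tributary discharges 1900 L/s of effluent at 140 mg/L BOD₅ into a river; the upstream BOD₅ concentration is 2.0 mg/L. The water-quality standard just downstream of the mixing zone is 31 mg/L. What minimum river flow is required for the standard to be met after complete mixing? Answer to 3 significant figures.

7140 L/s

Set C_mix = 31: (Q·2.000 + 1900·140.0) / (Q + 1900) = 31
→ Q = 1900·(140.0 − 31)/(31 − 2.000) = 7141 L/s.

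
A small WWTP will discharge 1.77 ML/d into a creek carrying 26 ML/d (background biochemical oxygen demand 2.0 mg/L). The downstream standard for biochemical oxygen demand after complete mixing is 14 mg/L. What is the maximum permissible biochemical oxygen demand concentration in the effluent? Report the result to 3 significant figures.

At the limit, (Qr·Cr + Qe·Cₑ)/(Qr + Qe) = 14:
Cₑ = (27.77·14 − 26.00·2.000) / 1.770 = 190.3 mg/L.

190 mg/L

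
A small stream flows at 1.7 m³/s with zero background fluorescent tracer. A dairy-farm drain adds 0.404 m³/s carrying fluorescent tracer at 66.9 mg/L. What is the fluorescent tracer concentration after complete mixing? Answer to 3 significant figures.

12.8 mg/L

Mass balance: C = (1.700·0 + 0.4040·66.90) / 2.104 = 27.03/2.104 = 12.85 mg/L.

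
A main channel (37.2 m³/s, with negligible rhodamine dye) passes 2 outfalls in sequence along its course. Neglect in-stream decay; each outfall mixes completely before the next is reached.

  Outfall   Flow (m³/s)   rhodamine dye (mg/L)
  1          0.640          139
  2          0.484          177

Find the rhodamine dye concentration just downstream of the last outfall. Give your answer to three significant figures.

After outfall 1: Q = 37.20 + 0.6400 = 37.84 m³/s; C = (37.20·0 + 0.6400·139.0)/37.84 = 2.351 mg/L.
After outfall 2: Q = 37.84 + 0.4840 = 38.32 m³/s; C = (37.84·2.351 + 0.4840·177.0)/38.32 = 4.557 mg/L.

4.56 mg/L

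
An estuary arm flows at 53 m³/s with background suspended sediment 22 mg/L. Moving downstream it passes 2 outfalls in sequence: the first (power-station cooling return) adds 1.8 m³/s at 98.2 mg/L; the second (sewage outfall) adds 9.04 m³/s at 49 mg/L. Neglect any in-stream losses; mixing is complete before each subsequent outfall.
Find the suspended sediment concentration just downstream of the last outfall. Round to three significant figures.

28.0 mg/L

After outfall 1: Q = 53.00 + 1.800 = 54.80 m³/s; C = (53.00·22.00 + 1.800·98.20)/54.80 = 24.50 mg/L.
After outfall 2: Q = 54.80 + 9.040 = 63.84 m³/s; C = (54.80·24.50 + 9.040·49.00)/63.84 = 27.97 mg/L.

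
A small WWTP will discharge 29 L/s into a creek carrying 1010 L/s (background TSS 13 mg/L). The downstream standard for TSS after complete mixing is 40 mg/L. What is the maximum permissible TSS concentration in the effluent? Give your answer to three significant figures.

980 mg/L

At the limit, (Qr·Cr + Qe·Cₑ)/(Qr + Qe) = 40:
Cₑ = (1039·40 − 1010·13.00) / 29.00 = 980.3 mg/L.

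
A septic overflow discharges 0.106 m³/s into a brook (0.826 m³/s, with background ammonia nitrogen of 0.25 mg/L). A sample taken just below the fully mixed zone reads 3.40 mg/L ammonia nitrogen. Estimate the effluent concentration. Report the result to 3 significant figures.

Mass balance: 0.8260·0.2500 + 0.1060·Cₑ = 0.9320·3.400
→ Cₑ = (0.9320·3.400 − 0.8260·0.2500) / 0.1060 = 27.95 mg/L.

27.9 mg/L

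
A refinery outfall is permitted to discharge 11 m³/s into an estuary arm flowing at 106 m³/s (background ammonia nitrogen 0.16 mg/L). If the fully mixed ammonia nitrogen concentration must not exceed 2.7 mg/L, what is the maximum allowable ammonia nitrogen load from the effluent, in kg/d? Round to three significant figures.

25800 kg/d

Mass balance at the limit: 106.0·0.1600 + 11.00·Cₑ = 117.0·2.7 → Cₑ = 27.18 mg/L.
Load = 11.00 m³/s × 27.18 g/m³ × 86 400 s/d = 25830 kg/d.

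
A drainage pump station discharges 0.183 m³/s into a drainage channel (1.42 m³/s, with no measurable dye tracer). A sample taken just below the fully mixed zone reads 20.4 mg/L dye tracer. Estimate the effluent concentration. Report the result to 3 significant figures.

Mass balance: 1.420·0 + 0.1830·Cₑ = 1.603·20.40
→ Cₑ = (1.603·20.40 − 1.420·0) / 0.1830 = 178.7 mg/L.

179 mg/L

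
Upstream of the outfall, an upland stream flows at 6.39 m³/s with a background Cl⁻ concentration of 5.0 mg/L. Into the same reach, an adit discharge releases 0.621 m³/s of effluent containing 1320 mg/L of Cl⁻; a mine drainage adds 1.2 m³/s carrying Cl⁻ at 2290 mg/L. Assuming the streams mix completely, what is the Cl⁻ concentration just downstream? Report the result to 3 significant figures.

438 mg/L

After mixing, C = (6.390·5.000 + 0.6210·1320 + 1.200·2290) / 8.211 = 3600/8.211 = 438.4 mg/L.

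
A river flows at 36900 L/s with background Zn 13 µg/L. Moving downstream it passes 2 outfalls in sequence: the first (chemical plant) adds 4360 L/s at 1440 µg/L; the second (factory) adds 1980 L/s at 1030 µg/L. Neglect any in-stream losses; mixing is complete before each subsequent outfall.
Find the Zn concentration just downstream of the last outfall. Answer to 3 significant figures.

Below outfall 1: Q → 41260 L/s, C = (36900·13.00 + 4360·1440)/41260 = 163.8 µg/L.
Below outfall 2: Q → 43240 L/s, C = (41260·163.8 + 1980·1030)/43240 = 203.5 µg/L.

203 µg/L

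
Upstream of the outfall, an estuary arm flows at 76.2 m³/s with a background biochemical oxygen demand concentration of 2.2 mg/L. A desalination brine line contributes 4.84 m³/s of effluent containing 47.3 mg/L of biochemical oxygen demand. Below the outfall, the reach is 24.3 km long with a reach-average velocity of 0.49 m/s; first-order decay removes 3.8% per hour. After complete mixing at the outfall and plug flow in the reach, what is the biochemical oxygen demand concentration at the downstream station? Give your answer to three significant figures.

2.87 mg/L

Conservation of mass: C = (76.20·2.200 + 4.840·47.30) / 81.04 = 396.6/81.04 = 4.894 mg/L.
Travel time t = 24.3·1000 / 0.49 = 49590 s = 13.78 h.
3.8%/h lost → k = −ln(1 − 0.038) = 0.03874 h⁻¹.
First-order decay: C = 4.894·exp(−k·t) = 4.894·0.5864 = 2.870 mg/L.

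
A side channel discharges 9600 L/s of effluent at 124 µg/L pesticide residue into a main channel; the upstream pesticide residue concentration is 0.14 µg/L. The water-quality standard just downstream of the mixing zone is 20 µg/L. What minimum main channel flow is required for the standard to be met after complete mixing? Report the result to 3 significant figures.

Set C_mix = 20: (Q·0.1400 + 9600·124.0) / (Q + 9600) = 20
→ Q = 9600·(124.0 − 20)/(20 − 0.1400) = 50270 L/s.

50300 L/s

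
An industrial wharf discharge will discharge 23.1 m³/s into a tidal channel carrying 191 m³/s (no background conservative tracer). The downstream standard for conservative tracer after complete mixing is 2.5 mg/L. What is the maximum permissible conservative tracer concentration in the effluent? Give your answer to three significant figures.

At the limit, (Qr·Cr + Qe·Cₑ)/(Qr + Qe) = 2.5:
Cₑ = (214.1·2.5 − 191.0·0) / 23.10 = 23.17 mg/L.

23.2 mg/L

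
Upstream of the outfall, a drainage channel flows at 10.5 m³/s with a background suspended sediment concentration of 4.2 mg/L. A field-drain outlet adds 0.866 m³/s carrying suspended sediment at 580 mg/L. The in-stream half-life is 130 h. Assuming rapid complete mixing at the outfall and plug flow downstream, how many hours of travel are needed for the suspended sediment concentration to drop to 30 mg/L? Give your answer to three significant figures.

Conservation of mass: C = (10.50·4.200 + 0.8660·580.0) / 11.37 = 546.4/11.37 = 48.07 mg/L.
Half-life 130 h → k = ln 2 / 130 = 0.005332 h⁻¹ = 0.1280 d⁻¹.
48.07·exp(−k·t) = 30 → t = ln(48.07/30)/k = 318300 s = 88.43 h.

88.4 h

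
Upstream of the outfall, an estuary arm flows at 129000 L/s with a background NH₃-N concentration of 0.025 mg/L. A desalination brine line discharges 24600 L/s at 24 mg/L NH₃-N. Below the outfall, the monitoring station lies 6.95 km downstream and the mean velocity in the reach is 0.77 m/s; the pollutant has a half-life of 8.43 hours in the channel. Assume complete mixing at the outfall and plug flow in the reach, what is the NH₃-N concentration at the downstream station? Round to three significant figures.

Mass balance: C = (129000·0.02500 + 24600·24.00) / 153600 = 593600/153600 = 3.865 mg/L.
Travel time t = 6.95·1000 / 0.77 = 9026 s = 2.507 h.
Half-life 8.43 h → k = ln 2 / 8.43 = 0.08222 h⁻¹ = 1.973 d⁻¹.
First-order decay: C = 3.865·exp(−k·t) = 3.865·0.8137 = 3.145 mg/L.

3.14 mg/L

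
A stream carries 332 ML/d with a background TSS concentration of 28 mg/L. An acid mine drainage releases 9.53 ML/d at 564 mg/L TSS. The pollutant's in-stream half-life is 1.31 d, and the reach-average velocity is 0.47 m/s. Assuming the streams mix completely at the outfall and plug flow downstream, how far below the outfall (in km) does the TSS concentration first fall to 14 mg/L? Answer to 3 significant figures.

86.0 km

Mass balance: C = (332.0·28.00 + 9.530·564.0) / 341.5 = 14670/341.5 = 42.96 mg/L.
Half-life 1.31 d → k = ln 2 / 1.31 = 0.5291 d⁻¹.
Set 42.96·exp(−k·t) = 14 → t = ln(42.96/14)/k = 183100 s = 50.85 h.
Distance = v·t = 0.47·183100 = 86040 m = 86.04 km.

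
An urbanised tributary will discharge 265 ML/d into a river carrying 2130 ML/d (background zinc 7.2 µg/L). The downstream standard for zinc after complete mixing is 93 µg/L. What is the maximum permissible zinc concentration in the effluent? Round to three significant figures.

At the limit, (Qr·Cr + Qe·Cₑ)/(Qr + Qe) = 93:
Cₑ = (2395·93 − 2130·7.200) / 265.0 = 782.6 µg/L.

783 µg/L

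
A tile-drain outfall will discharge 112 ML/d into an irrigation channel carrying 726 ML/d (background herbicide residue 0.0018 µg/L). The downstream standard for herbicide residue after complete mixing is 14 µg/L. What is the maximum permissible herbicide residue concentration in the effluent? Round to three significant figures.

At the limit, (Qr·Cr + Qe·Cₑ)/(Qr + Qe) = 14:
Cₑ = (838.0·14 − 726.0·0.001800) / 112.0 = 104.7 µg/L.

105 µg/L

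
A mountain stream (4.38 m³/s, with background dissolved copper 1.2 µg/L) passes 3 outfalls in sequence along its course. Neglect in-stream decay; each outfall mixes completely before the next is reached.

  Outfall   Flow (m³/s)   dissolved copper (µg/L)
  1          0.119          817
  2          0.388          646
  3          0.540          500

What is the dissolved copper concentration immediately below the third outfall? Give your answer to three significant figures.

115 µg/L

After outfall 1: Q = 4.380 + 0.1190 = 4.499 m³/s; C = (4.380·1.200 + 0.1190·817.0)/4.499 = 22.78 µg/L.
After outfall 2: Q = 4.499 + 0.3880 = 4.887 m³/s; C = (4.499·22.78 + 0.3880·646.0)/4.887 = 72.26 µg/L.
After outfall 3: Q = 4.887 + 0.5400 = 5.427 m³/s; C = (4.887·72.26 + 0.5400·500.0)/5.427 = 114.8 µg/L.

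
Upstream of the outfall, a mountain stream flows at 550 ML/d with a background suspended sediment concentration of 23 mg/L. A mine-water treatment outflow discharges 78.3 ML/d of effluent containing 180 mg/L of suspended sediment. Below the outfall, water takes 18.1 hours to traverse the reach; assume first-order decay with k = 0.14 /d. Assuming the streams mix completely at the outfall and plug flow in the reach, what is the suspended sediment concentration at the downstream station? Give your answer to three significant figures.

38.3 mg/L

Mass balance: C = (550.0·23.00 + 78.30·180.0) / 628.3 = 26740/628.3 = 42.57 mg/L.
Decay over the reach: 42.57·exp(−kt) = 42.57·0.8998 = 38.30 mg/L.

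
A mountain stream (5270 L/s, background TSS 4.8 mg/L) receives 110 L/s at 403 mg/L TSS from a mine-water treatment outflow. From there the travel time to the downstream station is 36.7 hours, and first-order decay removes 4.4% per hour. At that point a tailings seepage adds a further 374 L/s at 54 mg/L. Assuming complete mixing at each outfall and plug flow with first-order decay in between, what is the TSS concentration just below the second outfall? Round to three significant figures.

5.83 mg/L

Mixed concentration C = ΣQC/ΣQ = (5270·4.800 + 110.0·403.0) / 5380 = 69630/5380 = 12.94 mg/L; combined flow 5380 L/s.
4.4%/h lost → k = −ln(1 − 0.044) = 0.04500 h⁻¹.
Applying C = C₀e^(−kt): 12.94 × 0.1918 = 2.482 mg/L.
Second outfall: C = (5380·2.482 + 374.0·54.00)/5754 = 5.831 mg/L.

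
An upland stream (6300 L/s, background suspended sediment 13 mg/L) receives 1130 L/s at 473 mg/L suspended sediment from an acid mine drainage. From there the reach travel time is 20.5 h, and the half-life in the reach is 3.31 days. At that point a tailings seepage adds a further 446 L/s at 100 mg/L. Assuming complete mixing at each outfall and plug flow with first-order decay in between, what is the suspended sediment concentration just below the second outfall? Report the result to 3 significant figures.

71.1 mg/L

Mixed concentration C = ΣQC/ΣQ = (6300·13.00 + 1130·473.0) / 7430 = 616400/7430 = 82.96 mg/L; combined flow 7430 L/s.
Half-life 3.31 d → k = ln 2 / 3.31 = 0.2094 d⁻¹.
Applying C = C₀e^(−kt): 82.96 × 0.8362 = 69.37 mg/L.
At the second outfall, C = (7430·69.37 + 446.0·100.0) / (7430 + 446.0) = 71.11 mg/L.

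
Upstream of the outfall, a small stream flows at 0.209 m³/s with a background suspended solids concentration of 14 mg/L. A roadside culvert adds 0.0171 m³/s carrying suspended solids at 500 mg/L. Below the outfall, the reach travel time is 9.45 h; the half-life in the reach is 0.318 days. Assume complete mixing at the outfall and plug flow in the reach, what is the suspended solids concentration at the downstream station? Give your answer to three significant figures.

21.5 mg/L

Mixed concentration C = ΣQC/ΣQ = (0.2090·14.00 + 0.01710·500.0) / 0.2261 = 11.48/0.2261 = 50.76 mg/L.
Half-life 0.318 d → k = ln 2 / 0.318 = 2.180 d⁻¹.
Applying C = C₀e^(−kt): 50.76 × 0.4239 = 21.52 mg/L.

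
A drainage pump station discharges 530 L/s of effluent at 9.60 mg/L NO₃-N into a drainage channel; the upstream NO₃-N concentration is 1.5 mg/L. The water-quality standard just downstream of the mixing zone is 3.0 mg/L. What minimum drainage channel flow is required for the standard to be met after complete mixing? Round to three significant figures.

2330 L/s

Set C_mix = 3.0: (Q·1.500 + 530.0·9.600) / (Q + 530.0) = 3.0
→ Q = 530.0·(9.600 − 3.0)/(3.0 − 1.500) = 2332 L/s.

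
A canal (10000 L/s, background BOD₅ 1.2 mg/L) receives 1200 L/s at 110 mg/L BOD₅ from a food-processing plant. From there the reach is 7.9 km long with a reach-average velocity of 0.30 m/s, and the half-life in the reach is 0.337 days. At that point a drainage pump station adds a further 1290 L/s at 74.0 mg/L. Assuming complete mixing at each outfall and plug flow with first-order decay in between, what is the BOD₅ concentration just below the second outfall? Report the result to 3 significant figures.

Mass balance: C = (10000·1.200 + 1200·110.0) / 11200 = 144000/11200 = 12.86 mg/L; combined flow 11200 L/s.
Travel time t = 7.9·1000 / 0.30 = 26330 s = 7.315 h.
Half-life 0.337 d → k = ln 2 / 0.337 = 2.057 d⁻¹.
After decay, C = 12.86 × e^(−kt) = 12.86 × 0.5343 = 6.869 mg/L.
At the second outfall, C = (11200·6.869 + 1290·74.00) / (11200 + 1290) = 13.80 mg/L.

13.8 mg/L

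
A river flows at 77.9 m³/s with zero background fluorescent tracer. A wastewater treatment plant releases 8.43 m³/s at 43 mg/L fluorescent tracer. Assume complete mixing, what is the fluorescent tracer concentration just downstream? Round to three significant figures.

Mass balance: C = (77.90·0 + 8.430·43.00) / 86.33 = 362.5/86.33 = 4.199 mg/L.

4.20 mg/L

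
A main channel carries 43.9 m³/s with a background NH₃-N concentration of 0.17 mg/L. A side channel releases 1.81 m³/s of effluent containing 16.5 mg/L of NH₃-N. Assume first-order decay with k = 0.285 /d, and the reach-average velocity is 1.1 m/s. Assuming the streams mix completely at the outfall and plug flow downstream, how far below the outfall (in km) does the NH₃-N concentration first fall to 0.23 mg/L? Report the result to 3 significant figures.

Conservation of mass: C = (43.90·0.1700 + 1.810·16.50) / 45.71 = 37.33/45.71 = 0.8166 mg/L.
Set 0.8166·exp(−k·t) = 0.23 → t = ln(0.8166/0.23)/k = 384100 s = 106.7 h.
Distance = v·t = 1.1·384100 = 422500 m = 422.5 km.

423 km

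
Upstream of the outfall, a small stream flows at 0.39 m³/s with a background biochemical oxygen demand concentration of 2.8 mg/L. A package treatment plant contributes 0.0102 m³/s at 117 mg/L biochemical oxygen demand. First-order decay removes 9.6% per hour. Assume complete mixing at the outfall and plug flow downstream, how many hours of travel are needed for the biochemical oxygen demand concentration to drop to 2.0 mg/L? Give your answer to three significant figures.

After mixing, C = (0.3900·2.800 + 0.01020·117.0) / 0.4002 = 2.285/0.4002 = 5.711 mg/L.
9.6%/h lost → k = −ln(1 − 0.096) = 0.1009 h⁻¹.
5.711·exp(−k·t) = 2.0 → t = ln(5.711/2.0)/k = 37420 s = 10.40 h.

10.4 h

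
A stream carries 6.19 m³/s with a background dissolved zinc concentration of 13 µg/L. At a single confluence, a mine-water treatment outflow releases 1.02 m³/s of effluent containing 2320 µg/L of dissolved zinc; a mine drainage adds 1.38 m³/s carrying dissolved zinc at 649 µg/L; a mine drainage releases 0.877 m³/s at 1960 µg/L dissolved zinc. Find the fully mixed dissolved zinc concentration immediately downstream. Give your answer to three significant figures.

535 µg/L

Mixed concentration C = ΣQC/ΣQ = (6.190·13.00 + 1.020·2320 + 1.380·649.0 + 0.8770·1960) / 9.467 = 5061/9.467 = 534.6 µg/L.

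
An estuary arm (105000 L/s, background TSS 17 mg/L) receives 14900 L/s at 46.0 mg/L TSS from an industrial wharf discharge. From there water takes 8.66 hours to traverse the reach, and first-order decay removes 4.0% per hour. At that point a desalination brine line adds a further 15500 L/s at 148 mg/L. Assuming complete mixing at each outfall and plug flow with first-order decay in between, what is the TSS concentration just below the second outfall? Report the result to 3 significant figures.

29.8 mg/L

Mixed concentration C = ΣQC/ΣQ = (105000·17.00 + 14900·46.00) / 119900 = 2470000/119900 = 20.60 mg/L; combined flow 119900 L/s.
4.0%/h lost → k = −ln(1 − 0.04) = 0.04082 h⁻¹.
Decay over the reach: 20.60·exp(−kt) = 20.60·0.7022 = 14.47 mg/L.
At the second outfall, C = (119900·14.47 + 15500·148.0) / (119900 + 15500) = 29.75 mg/L.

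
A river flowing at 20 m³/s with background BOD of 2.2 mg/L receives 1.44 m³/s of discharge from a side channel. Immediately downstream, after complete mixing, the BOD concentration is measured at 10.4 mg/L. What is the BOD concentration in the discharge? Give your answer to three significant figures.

124 mg/L

Mass balance: 20.00·2.200 + 1.440·Cₑ = 21.44·10.40
→ Cₑ = (21.44·10.40 − 20.00·2.200) / 1.440 = 124.3 mg/L.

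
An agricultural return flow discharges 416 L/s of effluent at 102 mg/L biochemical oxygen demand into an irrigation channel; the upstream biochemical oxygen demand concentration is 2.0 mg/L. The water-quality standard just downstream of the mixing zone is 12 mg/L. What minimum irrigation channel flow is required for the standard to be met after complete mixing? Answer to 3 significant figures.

Set C_mix = 12: (Q·2.000 + 416.0·102.0) / (Q + 416.0) = 12
→ Q = 416.0·(102.0 − 12)/(12 − 2.000) = 3744 L/s.

3740 L/s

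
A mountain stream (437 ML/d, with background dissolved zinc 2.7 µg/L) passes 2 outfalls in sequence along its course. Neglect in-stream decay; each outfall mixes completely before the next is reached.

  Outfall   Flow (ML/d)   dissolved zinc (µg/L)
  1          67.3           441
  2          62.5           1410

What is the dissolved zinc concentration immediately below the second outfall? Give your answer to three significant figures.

Outfall 1: combined Q = 504.3 ML/d; C = (437.0·2.700 + 67.30·441.0)/504.3 = 61.19 µg/L.
Outfall 2: combined Q = 566.8 ML/d; C = (504.3·61.19 + 62.50·1410)/566.8 = 209.9 µg/L.

210 µg/L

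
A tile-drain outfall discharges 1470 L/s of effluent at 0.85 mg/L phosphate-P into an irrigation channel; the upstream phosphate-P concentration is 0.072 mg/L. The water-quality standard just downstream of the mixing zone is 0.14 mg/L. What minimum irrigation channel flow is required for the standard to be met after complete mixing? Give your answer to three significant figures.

15300 L/s

Set C_mix = 0.14: (Q·0.07200 + 1470·0.8500) / (Q + 1470) = 0.14
→ Q = 1470·(0.8500 − 0.14)/(0.14 − 0.07200) = 15350 L/s.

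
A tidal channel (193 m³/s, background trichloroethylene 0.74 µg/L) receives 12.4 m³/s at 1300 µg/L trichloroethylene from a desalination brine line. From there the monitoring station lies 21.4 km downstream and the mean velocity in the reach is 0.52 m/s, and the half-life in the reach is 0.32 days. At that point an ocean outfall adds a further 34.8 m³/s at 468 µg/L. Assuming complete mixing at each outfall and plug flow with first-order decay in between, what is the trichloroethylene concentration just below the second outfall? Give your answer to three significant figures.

Mass balance: C = (193.0·0.7400 + 12.40·1300) / 205.4 = 16260/205.4 = 79.18 µg/L; combined flow 205.4 m³/s.
Travel time t = 21.4·1000 / 0.52 = 41150 s = 11.43 h.
Half-life 0.32 d → k = ln 2 / 0.32 = 2.166 d⁻¹.
Decay over the reach: 79.18·exp(−kt) = 79.18·0.3564 = 28.22 µg/L.
At the second outfall, C = (205.4·28.22 + 34.80·468.0) / (205.4 + 34.80) = 91.93 µg/L.

91.9 µg/L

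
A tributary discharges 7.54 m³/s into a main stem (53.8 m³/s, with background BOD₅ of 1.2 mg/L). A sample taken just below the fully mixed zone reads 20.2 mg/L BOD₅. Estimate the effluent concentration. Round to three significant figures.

Mass balance: 53.80·1.200 + 7.540·Cₑ = 61.34·20.20
→ Cₑ = (61.34·20.20 − 53.80·1.200) / 7.540 = 155.8 mg/L.

156 mg/L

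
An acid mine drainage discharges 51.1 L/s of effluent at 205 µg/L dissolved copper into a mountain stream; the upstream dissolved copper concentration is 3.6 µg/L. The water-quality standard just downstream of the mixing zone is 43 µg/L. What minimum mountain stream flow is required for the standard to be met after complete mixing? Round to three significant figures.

210 L/s

Set C_mix = 43: (Q·3.600 + 51.10·205.0) / (Q + 51.10) = 43
→ Q = 51.10·(205.0 − 43)/(43 − 3.600) = 210.1 L/s.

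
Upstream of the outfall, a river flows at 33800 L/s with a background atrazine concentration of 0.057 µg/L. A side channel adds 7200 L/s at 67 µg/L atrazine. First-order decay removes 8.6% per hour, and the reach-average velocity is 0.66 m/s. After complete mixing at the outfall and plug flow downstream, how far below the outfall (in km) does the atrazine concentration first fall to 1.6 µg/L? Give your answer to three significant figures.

52.8 km

Conservation of mass: C = (33800·0.05700 + 7200·67.00) / 41000 = 484300/41000 = 11.81 µg/L.
8.6%/h lost → k = −ln(1 − 0.086) = 0.08992 h⁻¹.
Set 11.81·exp(−k·t) = 1.6 → t = ln(11.81/1.6)/k = 80030 s = 22.23 h.
Distance = v·t = 0.66·80030 = 52820 m = 52.82 km.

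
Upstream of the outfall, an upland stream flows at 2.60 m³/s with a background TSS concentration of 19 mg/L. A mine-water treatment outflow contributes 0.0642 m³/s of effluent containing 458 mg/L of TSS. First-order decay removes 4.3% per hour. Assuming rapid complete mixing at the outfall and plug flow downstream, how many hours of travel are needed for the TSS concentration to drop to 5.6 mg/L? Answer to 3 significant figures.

After mixing, C = (2.600·19.00 + 0.06420·458.0) / 2.664 = 78.80/2.664 = 29.58 mg/L.
4.3%/h lost → k = −ln(1 − 0.043) = 0.04395 h⁻¹.
29.58·exp(−k·t) = 5.6 → t = ln(29.58/5.6)/k = 136300 s = 37.87 h.

37.9 h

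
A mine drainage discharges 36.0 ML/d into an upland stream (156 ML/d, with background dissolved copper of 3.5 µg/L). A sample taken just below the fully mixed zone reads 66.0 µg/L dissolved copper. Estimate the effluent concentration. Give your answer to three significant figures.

Mass balance: 156.0·3.500 + 36.00·Cₑ = 192.0·66.00
→ Cₑ = (192.0·66.00 − 156.0·3.500) / 36.00 = 336.8 µg/L.

337 µg/L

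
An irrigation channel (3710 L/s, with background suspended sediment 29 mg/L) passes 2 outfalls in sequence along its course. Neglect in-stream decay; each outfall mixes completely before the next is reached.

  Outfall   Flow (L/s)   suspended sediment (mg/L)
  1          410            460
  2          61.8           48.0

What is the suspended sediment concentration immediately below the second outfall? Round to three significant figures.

After outfall 1: Q = 3710 + 410.0 = 4120 L/s; C = (3710·29.00 + 410.0·460.0)/4120 = 71.89 mg/L.
After outfall 2: Q = 4120 + 61.80 = 4182 L/s; C = (4120·71.89 + 61.80·48.00)/4182 = 71.54 mg/L.

71.5 mg/L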